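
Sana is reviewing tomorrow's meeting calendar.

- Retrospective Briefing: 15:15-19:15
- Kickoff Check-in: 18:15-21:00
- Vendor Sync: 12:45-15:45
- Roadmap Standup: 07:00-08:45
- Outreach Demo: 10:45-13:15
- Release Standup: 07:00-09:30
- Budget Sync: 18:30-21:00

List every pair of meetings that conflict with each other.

Budget Sync & Kickoff Check-in, Budget Sync & Retrospective Briefing, Kickoff Check-in & Retrospective Briefing, Outreach Demo & Vendor Sync, Release Standup & Roadmap Standup, Retrospective Briefing & Vendor Sync

Sorted by start: Release Standup, Roadmap Standup, Outreach Demo, Vendor Sync, Retrospective Briefing, Kickoff Check-in, Budget Sync.
Roadmap Standup starts before Release Standup ends → Release Standup and Roadmap Standup overlap.
Outreach Demo starts after Release Standup ends; Release Standup is clear from here.
Outreach Demo starts after Roadmap Standup ends; Roadmap Standup is clear from here.
Vendor Sync starts before Outreach Demo ends → Outreach Demo and Vendor Sync overlap.
Retrospective Briefing starts after Outreach Demo ends; Outreach Demo is clear from here.
Retrospective Briefing starts before Vendor Sync ends → Vendor Sync and Retrospective Briefing overlap.
Kickoff Check-in starts after Vendor Sync ends; Vendor Sync is clear from here.
Kickoff Check-in starts before Retrospective Briefing ends → Retrospective Briefing and Kickoff Check-in overlap.
Budget Sync starts before Retrospective Briefing ends → Retrospective Briefing and Budget Sync overlap.
Budget Sync starts before Kickoff Check-in ends → Kickoff Check-in and Budget Sync overlap.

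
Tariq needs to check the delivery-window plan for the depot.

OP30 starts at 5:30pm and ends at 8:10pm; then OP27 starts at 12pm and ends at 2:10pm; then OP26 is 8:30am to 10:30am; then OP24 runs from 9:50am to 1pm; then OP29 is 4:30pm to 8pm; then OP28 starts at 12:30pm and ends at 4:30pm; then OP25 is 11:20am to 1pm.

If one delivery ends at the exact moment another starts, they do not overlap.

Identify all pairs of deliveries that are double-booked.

Sorted by start: OP26, OP24, OP25, OP27, OP28, OP29, OP30.
OP24 starts before OP26 ends → OP26 and OP24 overlap.
OP25 starts after OP26 ends, so OP26 has no further overlaps.
OP25 starts before OP24 ends → OP24 and OP25 overlap.
OP27 starts before OP24 ends → OP24 and OP27 overlap.
OP28 starts before OP24 ends → OP24 and OP28 overlap.
OP29 starts after OP24 ends, so OP24 has no further overlaps.
OP27 starts before OP25 ends → OP25 and OP27 overlap.
OP28 starts before OP25 ends → OP25 and OP28 overlap.
OP29 starts after OP25 ends, so OP25 has no further overlaps.
OP28 starts before OP27 ends → OP27 and OP28 overlap.
OP29 starts after OP27 ends, so OP27 has no further overlaps.
OP29 starts exactly when OP28 ends (back-to-back, no overlap), so OP28 has no further overlaps.
OP30 starts before OP29 ends → OP29 and OP30 overlap.

OP24 & OP25, OP24 & OP26, OP24 & OP27, OP24 & OP28, OP25 & OP27, OP25 & OP28, OP27 & OP28, OP29 & OP30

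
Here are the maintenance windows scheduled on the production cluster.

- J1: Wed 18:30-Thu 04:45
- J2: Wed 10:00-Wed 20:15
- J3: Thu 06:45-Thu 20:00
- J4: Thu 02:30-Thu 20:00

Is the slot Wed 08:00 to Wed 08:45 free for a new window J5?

Yes — the slot is free

J2: starts Wed 10:00 at or after J5 ends Wed 08:45 → clear.
J1: starts Wed 18:30 at or after J5 ends Wed 08:45 → clear.
J4: starts Thu 02:30 at or after J5 ends Wed 08:45 → clear.
J3: starts Thu 06:45 at or after J5 ends Wed 08:45 → clear.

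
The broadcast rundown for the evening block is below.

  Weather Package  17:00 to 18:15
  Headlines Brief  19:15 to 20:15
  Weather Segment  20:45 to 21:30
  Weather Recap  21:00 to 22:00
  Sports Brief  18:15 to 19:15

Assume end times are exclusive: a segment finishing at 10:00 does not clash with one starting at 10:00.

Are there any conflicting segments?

Yes

Check each pair: they overlap iff neither finishes before the other starts.
Sorted by start: Weather Package, Sports Brief, Headlines Brief, Weather Segment, Weather Recap.
Sports Brief starts exactly when Weather Package ends (back-to-back, no overlap); Weather Package is clear from here.
Headlines Brief starts exactly when Sports Brief ends (back-to-back, no overlap); Sports Brief is clear from here.
Weather Segment starts after Headlines Brief ends; Headlines Brief is clear from here.
Weather Recap starts before Weather Segment ends → Weather Segment and Weather Recap overlap.
That's a conflict, so the schedule is not conflict-free.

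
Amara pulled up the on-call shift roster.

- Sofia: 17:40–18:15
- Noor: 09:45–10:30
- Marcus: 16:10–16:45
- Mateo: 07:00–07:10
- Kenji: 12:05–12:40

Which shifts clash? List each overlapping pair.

none

Sorted by start: Mateo, Noor, Kenji, Marcus, Sofia.
Noor starts after Mateo ends; Mateo is clear from here.
Kenji starts after Noor ends; Noor is clear from here.
Marcus starts after Kenji ends; Kenji is clear from here.
Sofia starts after Marcus ends.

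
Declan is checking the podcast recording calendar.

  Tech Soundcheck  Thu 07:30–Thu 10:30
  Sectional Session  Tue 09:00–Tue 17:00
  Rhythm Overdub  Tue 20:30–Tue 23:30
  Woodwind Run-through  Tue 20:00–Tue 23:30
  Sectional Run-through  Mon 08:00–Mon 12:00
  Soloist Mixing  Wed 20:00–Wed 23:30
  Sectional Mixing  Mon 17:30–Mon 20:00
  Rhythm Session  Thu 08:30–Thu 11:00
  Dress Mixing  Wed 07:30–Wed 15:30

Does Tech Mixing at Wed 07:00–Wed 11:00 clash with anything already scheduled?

Yes — it overlaps Dress Mixing

Sectional Run-through: ends Mon 12:00 at or before Tech Mixing starts Wed 07:00 → clear.
Sectional Mixing: ends Mon 20:00 at or before Tech Mixing starts Wed 07:00 → clear.
Sectional Session: ends Tue 17:00 at or before Tech Mixing starts Wed 07:00 → clear.
Woodwind Run-through: ends Tue 23:30 at or before Tech Mixing starts Wed 07:00 → clear.
Rhythm Overdub: ends Tue 23:30 at or before Tech Mixing starts Wed 07:00 → clear.
Dress Mixing: starts Wed 07:30 before Tech Mixing ends Wed 11:00, and ends Wed 15:30 after Tech Mixing starts Wed 07:00 → overlap.
Soloist Mixing: starts Wed 20:00 at or after Tech Mixing ends Wed 11:00 → clear.
Tech Soundcheck: starts Thu 07:30 at or after Tech Mixing ends Wed 11:00 → clear.
Rhythm Session: starts Thu 08:30 at or after Tech Mixing ends Wed 11:00 → clear.
Tech Mixing overlaps Dress Mixing.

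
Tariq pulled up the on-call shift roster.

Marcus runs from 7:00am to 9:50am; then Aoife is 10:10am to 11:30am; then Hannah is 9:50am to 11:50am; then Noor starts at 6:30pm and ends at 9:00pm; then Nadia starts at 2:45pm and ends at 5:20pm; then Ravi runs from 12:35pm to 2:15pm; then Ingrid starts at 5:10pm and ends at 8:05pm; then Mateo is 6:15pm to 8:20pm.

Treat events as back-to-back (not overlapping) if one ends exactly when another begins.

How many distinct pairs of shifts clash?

Sorted by start: Marcus, Hannah, Aoife, Ravi, Nadia, Ingrid, Mateo, Noor.
Hannah starts exactly when Marcus ends (back-to-back, no overlap); Marcus is clear from here.
Aoife starts before Hannah ends → Hannah and Aoife overlap.
Ravi starts after Hannah ends; Hannah is clear from here.
Ravi starts after Aoife ends; Aoife is clear from here.
Nadia starts after Ravi ends; Ravi is clear from here.
Ingrid starts before Nadia ends → Nadia and Ingrid overlap.
Mateo starts after Nadia ends; Nadia is clear from here.
Mateo starts before Ingrid ends → Ingrid and Mateo overlap.
Noor starts before Ingrid ends → Ingrid and Noor overlap.
Noor starts before Mateo ends → Mateo and Noor overlap.
Overlapping pairs: Aoife & Hannah, Ingrid & Mateo, Ingrid & Nadia, Ingrid & Noor, Mateo & Noor — 5 in total.

5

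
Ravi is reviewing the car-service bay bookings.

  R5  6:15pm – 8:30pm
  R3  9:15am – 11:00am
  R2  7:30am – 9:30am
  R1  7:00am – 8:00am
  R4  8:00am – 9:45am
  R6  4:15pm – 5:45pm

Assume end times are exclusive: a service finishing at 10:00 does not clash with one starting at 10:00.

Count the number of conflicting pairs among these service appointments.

4

Sorted by start: R1, R2, R4, R3, R6, R5.
R2 starts before R1 ends → R1 and R2 overlap.
R4 starts exactly when R1 ends (back-to-back, no overlap) — done with R1.
R4 starts before R2 ends → R2 and R4 overlap.
R3 starts before R2 ends → R2 and R3 overlap.
R6 starts after R2 ends — done with R2.
R3 starts before R4 ends → R4 and R3 overlap.
R6 starts after R4 ends — done with R4.
R6 starts after R3 ends — done with R3.
R5 starts after R6 ends.
Overlapping pairs: R1 & R2, R2 & R3, R2 & R4, R3 & R4 — 4 in total.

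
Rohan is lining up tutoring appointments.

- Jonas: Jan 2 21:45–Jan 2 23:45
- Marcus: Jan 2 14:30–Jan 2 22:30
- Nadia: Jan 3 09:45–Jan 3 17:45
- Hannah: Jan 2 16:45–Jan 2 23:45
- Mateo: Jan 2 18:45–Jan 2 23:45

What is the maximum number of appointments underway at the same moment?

4

Sort all start/end points and keep a running count:
Jan 2 14:30 start Marcus → 1
Jan 2 16:45 start Hannah → 2
Jan 2 18:45 start Mateo → 3
Jan 2 21:45 start Jonas → 4
Jan 2 22:30 end Marcus → 3
Jan 2 23:45 end Hannah → 2
Jan 2 23:45 end Jonas → 1
Jan 2 23:45 end Mateo → 0
Jan 3 09:45 start Nadia → 1
Jan 3 17:45 end Nadia → 0
Peak is 4, at Jan 2 21:45 (Hannah, Jonas, Marcus, Mateo).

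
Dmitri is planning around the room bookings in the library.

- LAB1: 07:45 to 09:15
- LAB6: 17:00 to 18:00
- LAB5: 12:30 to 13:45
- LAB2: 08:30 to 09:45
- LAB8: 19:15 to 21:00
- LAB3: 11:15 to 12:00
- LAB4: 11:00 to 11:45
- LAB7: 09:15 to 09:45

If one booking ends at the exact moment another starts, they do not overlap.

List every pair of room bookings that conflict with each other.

LAB1 & LAB2, LAB2 & LAB7, LAB3 & LAB4

Sorted by start: LAB1, LAB2, LAB7, LAB4, LAB3, LAB5, LAB6, LAB8.
LAB2 starts before LAB1 ends → LAB1 and LAB2 overlap.
LAB7 starts exactly when LAB1 ends (back-to-back, no overlap), so LAB1 has no further overlaps.
LAB7 starts before LAB2 ends → LAB2 and LAB7 overlap.
LAB4 starts after LAB2 ends, so LAB2 has no further overlaps.
LAB4 starts after LAB7 ends, so LAB7 has no further overlaps.
LAB3 starts before LAB4 ends → LAB4 and LAB3 overlap.
LAB5 starts after LAB4 ends, so LAB4 has no further overlaps.
LAB5 starts after LAB3 ends, so LAB3 has no further overlaps.
LAB6 starts after LAB5 ends, so LAB5 has no further overlaps.
LAB8 starts after LAB6 ends.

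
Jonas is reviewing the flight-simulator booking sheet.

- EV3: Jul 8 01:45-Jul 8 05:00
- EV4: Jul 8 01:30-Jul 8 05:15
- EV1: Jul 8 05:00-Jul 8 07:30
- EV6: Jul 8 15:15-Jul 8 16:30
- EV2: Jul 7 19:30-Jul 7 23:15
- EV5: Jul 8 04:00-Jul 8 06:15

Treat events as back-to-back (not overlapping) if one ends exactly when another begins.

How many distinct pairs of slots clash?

5

Two intervals overlap when each starts before the other ends.
Sorted by start: EV2, EV4, EV3, EV5, EV1, EV6.
EV4 starts after EV2 ends, so EV2 has no further overlaps.
EV3 starts before EV4 ends → EV4 and EV3 overlap.
EV5 starts before EV4 ends → EV4 and EV5 overlap.
EV1 starts before EV4 ends → EV4 and EV1 overlap.
EV6 starts after EV4 ends.
EV5 starts before EV3 ends → EV3 and EV5 overlap.
EV1 starts exactly when EV3 ends (back-to-back, no overlap), so EV3 has no further overlaps.
EV1 starts before EV5 ends → EV5 and EV1 overlap.
EV6 starts after EV5 ends.
EV6 starts after EV1 ends.
Overlapping pairs: EV1 & EV4, EV1 & EV5, EV3 & EV4, EV3 & EV5, EV4 & EV5 — 5 in total.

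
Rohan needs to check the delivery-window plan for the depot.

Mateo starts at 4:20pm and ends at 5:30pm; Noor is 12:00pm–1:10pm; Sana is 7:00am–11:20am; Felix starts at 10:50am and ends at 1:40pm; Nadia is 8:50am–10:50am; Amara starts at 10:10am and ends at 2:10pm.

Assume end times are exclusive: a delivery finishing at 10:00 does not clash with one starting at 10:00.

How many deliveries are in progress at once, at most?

3

Sort all start/end points and keep a running count:
7:00am start Sana → 1
8:50am start Nadia → 2
10:10am start Amara → 3
10:50am end Nadia → 2
10:50am start Felix → 3
11:20am end Sana → 2
12:00pm start Noor → 3
1:10pm end Noor → 2
1:40pm end Felix → 1
2:10pm end Amara → 0
4:20pm start Mateo → 1
5:30pm end Mateo → 0
Peak is 3, at 10:10am (Amara, Nadia, Sana).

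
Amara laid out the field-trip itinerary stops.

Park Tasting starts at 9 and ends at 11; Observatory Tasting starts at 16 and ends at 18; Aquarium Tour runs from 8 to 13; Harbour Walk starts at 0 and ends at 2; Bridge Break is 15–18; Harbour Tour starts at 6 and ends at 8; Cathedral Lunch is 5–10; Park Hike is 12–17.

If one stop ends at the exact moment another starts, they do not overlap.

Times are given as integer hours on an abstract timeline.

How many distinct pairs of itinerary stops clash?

8

Sorted by start: Harbour Walk, Cathedral Lunch, Harbour Tour, Aquarium Tour, Park Tasting, Park Hike, Bridge Break, Observatory Tasting.
Cathedral Lunch starts after Harbour Walk ends, so Harbour Walk has no further overlaps.
Harbour Tour starts before Cathedral Lunch ends → Cathedral Lunch and Harbour Tour overlap.
Aquarium Tour starts before Cathedral Lunch ends → Cathedral Lunch and Aquarium Tour overlap.
Park Tasting starts before Cathedral Lunch ends → Cathedral Lunch and Park Tasting overlap.
Park Hike starts after Cathedral Lunch ends, so Cathedral Lunch has no further overlaps.
Aquarium Tour starts exactly when Harbour Tour ends (back-to-back, no overlap), so Harbour Tour has no further overlaps.
Park Tasting starts before Aquarium Tour ends → Aquarium Tour and Park Tasting overlap.
Park Hike starts before Aquarium Tour ends → Aquarium Tour and Park Hike overlap.
Bridge Break starts after Aquarium Tour ends, so Aquarium Tour has no further overlaps.
Park Hike starts after Park Tasting ends, so Park Tasting has no further overlaps.
Bridge Break starts before Park Hike ends → Park Hike and Bridge Break overlap.
Observatory Tasting starts before Park Hike ends → Park Hike and Observatory Tasting overlap.
Observatory Tasting starts before Bridge Break ends → Bridge Break and Observatory Tasting overlap.
Overlapping pairs: Aquarium Tour & Cathedral Lunch, Aquarium Tour & Park Hike, Aquarium Tour & Park Tasting, Bridge Break & Observatory Tasting, Bridge Break & Park Hike, Cathedral Lunch & Harbour Tour, Cathedral Lunch & Park Tasting, Observatory Tasting & Park Hike — 8 in total.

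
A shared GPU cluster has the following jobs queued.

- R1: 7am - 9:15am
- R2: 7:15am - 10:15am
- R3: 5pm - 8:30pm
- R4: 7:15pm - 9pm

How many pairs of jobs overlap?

2

Sorted by start: R1, R2, R3, R4.
R2 starts before R1 ends → R1 and R2 overlap.
R3 starts after R1 ends, so nothing later overlaps R1 either.
R3 starts after R2 ends, so nothing later overlaps R2 either.
R4 starts before R3 ends → R3 and R4 overlap.
Overlapping pairs: R1 & R2, R3 & R4 — 2 in total.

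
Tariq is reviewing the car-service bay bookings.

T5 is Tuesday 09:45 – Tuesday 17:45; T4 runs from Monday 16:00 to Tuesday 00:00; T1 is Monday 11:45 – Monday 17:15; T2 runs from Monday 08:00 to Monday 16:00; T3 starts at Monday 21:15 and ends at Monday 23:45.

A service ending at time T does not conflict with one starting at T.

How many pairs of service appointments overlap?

Check each pair: they overlap iff neither finishes before the other starts.
Sorted by start: T2, T1, T4, T3, T5.
T1 starts before T2 ends → T2 and T1 overlap.
T4 starts exactly when T2 ends (back-to-back, no overlap), so nothing later overlaps T2 either.
T4 starts before T1 ends → T1 and T4 overlap.
T3 starts after T1 ends, so nothing later overlaps T1 either.
T3 starts before T4 ends → T4 and T3 overlap.
T5 starts after T4 ends.
T5 starts after T3 ends.
Overlapping pairs: T1 & T2, T1 & T4, T3 & T4 — 3 in total.

3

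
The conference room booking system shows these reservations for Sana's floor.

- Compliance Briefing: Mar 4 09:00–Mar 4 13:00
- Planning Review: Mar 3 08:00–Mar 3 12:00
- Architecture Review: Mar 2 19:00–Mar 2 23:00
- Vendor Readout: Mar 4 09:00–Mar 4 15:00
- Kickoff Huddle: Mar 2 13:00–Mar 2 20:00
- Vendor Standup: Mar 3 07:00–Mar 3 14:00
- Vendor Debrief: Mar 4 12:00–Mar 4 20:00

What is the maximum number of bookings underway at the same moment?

3

Walk through starts and ends in time order (an end at T is processed before a start at T):
Mar 2 13:00 start Kickoff Huddle → 1
Mar 2 19:00 start Architecture Review → 2
Mar 2 20:00 end Kickoff Huddle → 1
Mar 2 23:00 end Architecture Review → 0
Mar 3 07:00 start Vendor Standup → 1
Mar 3 08:00 start Planning Review → 2
Mar 3 12:00 end Planning Review → 1
Mar 3 14:00 end Vendor Standup → 0
Mar 4 09:00 start Compliance Briefing → 1
Mar 4 09:00 start Vendor Readout → 2
Mar 4 12:00 start Vendor Debrief → 3
Mar 4 13:00 end Compliance Briefing → 2
Mar 4 15:00 end Vendor Readout → 1
Mar 4 20:00 end Vendor Debrief → 0
Peak is 3, at Mar 4 12:00 (Compliance Briefing, Vendor Debrief, Vendor Readout).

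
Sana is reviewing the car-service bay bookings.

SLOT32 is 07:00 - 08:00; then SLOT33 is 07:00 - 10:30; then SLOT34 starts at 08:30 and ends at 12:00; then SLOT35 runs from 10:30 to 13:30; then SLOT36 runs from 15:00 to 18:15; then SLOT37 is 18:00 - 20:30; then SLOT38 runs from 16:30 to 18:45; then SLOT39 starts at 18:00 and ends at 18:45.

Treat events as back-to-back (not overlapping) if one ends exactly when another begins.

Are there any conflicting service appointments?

Yes

Check each pair: they overlap iff neither finishes before the other starts.
Sorted by start: SLOT32, SLOT33, SLOT34, SLOT35, SLOT36, SLOT38, SLOT37, SLOT39.
SLOT33 starts before SLOT32 ends → SLOT32 and SLOT33 overlap.
That's a conflict, so the schedule is not conflict-free.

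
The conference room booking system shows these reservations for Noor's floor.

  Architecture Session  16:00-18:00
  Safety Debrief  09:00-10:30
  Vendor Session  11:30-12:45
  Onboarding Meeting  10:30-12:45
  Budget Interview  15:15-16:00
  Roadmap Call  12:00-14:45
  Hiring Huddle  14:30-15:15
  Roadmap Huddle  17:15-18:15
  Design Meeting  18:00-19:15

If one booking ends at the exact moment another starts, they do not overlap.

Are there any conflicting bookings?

Sorted by start: Safety Debrief, Onboarding Meeting, Vendor Session, Roadmap Call, Hiring Huddle, Budget Interview, Architecture Session, Roadmap Huddle, Design Meeting.
Onboarding Meeting starts exactly when Safety Debrief ends (back-to-back, no overlap); Safety Debrief is clear from here.
Vendor Session starts before Onboarding Meeting ends → Onboarding Meeting and Vendor Session overlap.
That's a conflict, so the schedule is not conflict-free.

Yes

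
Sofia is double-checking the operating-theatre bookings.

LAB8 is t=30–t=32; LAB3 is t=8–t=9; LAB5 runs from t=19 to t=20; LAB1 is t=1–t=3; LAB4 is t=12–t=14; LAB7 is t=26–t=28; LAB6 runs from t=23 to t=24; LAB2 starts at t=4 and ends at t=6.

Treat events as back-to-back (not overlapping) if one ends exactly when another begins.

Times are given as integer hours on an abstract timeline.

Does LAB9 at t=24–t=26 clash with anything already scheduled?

No — it doesn't clash with anything

LAB1: ends t=3 at or before LAB9 starts t=24 → clear.
LAB2: ends t=6 at or before LAB9 starts t=24 → clear.
LAB3: ends t=9 at or before LAB9 starts t=24 → clear.
LAB4: ends t=14 at or before LAB9 starts t=24 → clear.
LAB5: ends t=20 at or before LAB9 starts t=24 → clear.
LAB6: ends t=24 at or before LAB9 starts t=24 → clear.
LAB7: starts t=26 at or after LAB9 ends t=26 → clear.
LAB8: starts t=30 at or after LAB9 ends t=26 → clear.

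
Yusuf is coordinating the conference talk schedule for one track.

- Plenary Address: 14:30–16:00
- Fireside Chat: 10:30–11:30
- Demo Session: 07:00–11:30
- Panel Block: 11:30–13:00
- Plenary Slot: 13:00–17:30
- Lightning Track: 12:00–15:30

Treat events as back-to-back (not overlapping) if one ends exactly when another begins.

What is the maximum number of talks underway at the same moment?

Walk through starts and ends in time order (an end at T is processed before a start at T):
07:00 start Demo Session → 1
10:30 start Fireside Chat → 2
11:30 end Demo Session → 1
11:30 end Fireside Chat → 0
11:30 start Panel Block → 1
12:00 start Lightning Track → 2
13:00 end Panel Block → 1
13:00 start Plenary Slot → 2
14:30 start Plenary Address → 3
15:30 end Lightning Track → 2
16:00 end Plenary Address → 1
17:30 end Plenary Slot → 0
Peak is 3, at 14:30 (Lightning Track, Plenary Address, Plenary Slot).

3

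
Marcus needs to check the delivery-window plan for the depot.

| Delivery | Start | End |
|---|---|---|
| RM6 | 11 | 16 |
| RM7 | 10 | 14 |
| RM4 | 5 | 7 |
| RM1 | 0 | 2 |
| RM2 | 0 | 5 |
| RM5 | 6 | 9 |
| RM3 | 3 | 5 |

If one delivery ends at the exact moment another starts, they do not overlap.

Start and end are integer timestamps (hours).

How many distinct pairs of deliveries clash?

4

Sorted by start: RM1, RM2, RM3, RM4, RM5, RM7, RM6.
RM2 starts before RM1 ends → RM1 and RM2 overlap.
RM3 starts after RM1 ends, so nothing later overlaps RM1 either.
RM3 starts before RM2 ends → RM2 and RM3 overlap.
RM4 starts exactly when RM2 ends (back-to-back, no overlap), so nothing later overlaps RM2 either.
RM4 starts exactly when RM3 ends (back-to-back, no overlap), so nothing later overlaps RM3 either.
RM5 starts before RM4 ends → RM4 and RM5 overlap.
RM7 starts after RM4 ends, so nothing later overlaps RM4 either.
RM7 starts after RM5 ends, so nothing later overlaps RM5 either.
RM6 starts before RM7 ends → RM7 and RM6 overlap.
Overlapping pairs: RM1 & RM2, RM2 & RM3, RM4 & RM5, RM6 & RM7 — 4 in total.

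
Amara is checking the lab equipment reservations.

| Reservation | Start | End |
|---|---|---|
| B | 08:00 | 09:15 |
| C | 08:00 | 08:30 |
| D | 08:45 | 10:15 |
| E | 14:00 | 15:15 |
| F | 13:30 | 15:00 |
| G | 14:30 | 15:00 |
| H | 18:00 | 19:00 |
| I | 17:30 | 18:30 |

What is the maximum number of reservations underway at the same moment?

Sweep the timeline, counting +1 at each start and −1 at each end (ends before starts at a tie):
08:00 start B → 1
08:00 start C → 2
08:30 end C → 1
08:45 start D → 2
09:15 end B → 1
10:15 end D → 0
13:30 start F → 1
14:00 start E → 2
14:30 start G → 3
15:00 end F → 2
15:00 end G → 1
15:15 end E → 0
17:30 start I → 1
18:00 start H → 2
18:30 end I → 1
19:00 end H → 0
Peak is 3, at 14:30 (E, F, G).

3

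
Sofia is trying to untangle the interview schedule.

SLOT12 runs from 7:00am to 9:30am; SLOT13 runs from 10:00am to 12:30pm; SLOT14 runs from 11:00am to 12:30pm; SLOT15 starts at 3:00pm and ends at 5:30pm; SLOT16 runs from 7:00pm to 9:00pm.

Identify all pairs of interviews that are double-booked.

SLOT13 & SLOT14

Sorted by start: SLOT12, SLOT13, SLOT14, SLOT15, SLOT16.
SLOT13 starts after SLOT12 ends, so SLOT12 has no further overlaps.
SLOT14 starts before SLOT13 ends → SLOT13 and SLOT14 overlap.
SLOT15 starts after SLOT13 ends, so SLOT13 has no further overlaps.
SLOT15 starts after SLOT14 ends, so SLOT14 has no further overlaps.
SLOT16 starts after SLOT15 ends.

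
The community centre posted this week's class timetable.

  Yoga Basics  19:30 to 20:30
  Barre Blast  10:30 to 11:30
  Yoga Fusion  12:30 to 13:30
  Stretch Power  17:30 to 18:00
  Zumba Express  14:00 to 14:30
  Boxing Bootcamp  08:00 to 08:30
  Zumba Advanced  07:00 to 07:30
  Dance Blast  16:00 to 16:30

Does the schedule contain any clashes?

Sorted by start: Zumba Advanced, Boxing Bootcamp, Barre Blast, Yoga Fusion, Zumba Express, Dance Blast, Stretch Power, Yoga Basics.
Boxing Bootcamp starts after Zumba Advanced ends — done with Zumba Advanced.
Barre Blast starts after Boxing Bootcamp ends — done with Boxing Bootcamp.
Yoga Fusion starts after Barre Blast ends — done with Barre Blast.
Zumba Express starts after Yoga Fusion ends — done with Yoga Fusion.
Dance Blast starts after Zumba Express ends — done with Zumba Express.
Stretch Power starts after Dance Blast ends — done with Dance Blast.
Yoga Basics starts after Stretch Power ends.
Every pair is clear; the schedule has no overlaps.

No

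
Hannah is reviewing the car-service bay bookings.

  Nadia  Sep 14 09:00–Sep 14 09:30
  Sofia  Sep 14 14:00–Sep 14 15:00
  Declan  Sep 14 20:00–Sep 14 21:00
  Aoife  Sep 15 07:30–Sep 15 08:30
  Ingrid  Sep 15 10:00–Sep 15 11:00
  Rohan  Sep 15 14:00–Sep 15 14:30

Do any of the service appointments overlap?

No

Sorted by start: Nadia, Sofia, Declan, Aoife, Ingrid, Rohan.
Sofia starts after Nadia ends; Nadia is clear from here.
Declan starts after Sofia ends; Sofia is clear from here.
Aoife starts after Declan ends; Declan is clear from here.
Ingrid starts after Aoife ends; Aoife is clear from here.
Rohan starts after Ingrid ends.
Every pair is clear; the schedule has no overlaps.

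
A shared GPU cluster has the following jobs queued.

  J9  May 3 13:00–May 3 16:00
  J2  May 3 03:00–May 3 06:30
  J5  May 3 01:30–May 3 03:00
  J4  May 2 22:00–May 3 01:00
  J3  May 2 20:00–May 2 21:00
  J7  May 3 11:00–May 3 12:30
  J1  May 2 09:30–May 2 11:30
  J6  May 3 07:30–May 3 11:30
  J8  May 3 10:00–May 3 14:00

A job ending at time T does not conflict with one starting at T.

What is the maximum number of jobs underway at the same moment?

3

Walk through starts and ends in time order (an end at T is processed before a start at T):
May 2 09:30 start J1 → 1
May 2 11:30 end J1 → 0
May 2 20:00 start J3 → 1
May 2 21:00 end J3 → 0
May 2 22:00 start J4 → 1
May 3 01:00 end J4 → 0
May 3 01:30 start J5 → 1
May 3 03:00 end J5 → 0
May 3 03:00 start J2 → 1
May 3 06:30 end J2 → 0
May 3 07:30 start J6 → 1
May 3 10:00 start J8 → 2
May 3 11:00 start J7 → 3
May 3 11:30 end J6 → 2
May 3 12:30 end J7 → 1
May 3 13:00 start J9 → 2
May 3 14:00 end J8 → 1
May 3 16:00 end J9 → 0
Peak is 3, at May 3 11:00 (J6, J7, J8).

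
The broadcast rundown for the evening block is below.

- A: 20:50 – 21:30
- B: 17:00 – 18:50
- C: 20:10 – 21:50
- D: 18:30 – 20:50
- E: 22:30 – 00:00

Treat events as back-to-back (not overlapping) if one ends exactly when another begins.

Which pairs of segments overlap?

A & C, B & D, C & D

Sorted by start: B, D, C, A, E.
D starts before B ends → B and D overlap.
C starts after B ends, so B has no further overlaps.
C starts before D ends → D and C overlap.
A starts exactly when D ends (back-to-back, no overlap), so D has no further overlaps.
A starts before C ends → C and A overlap.
E starts after C ends.
E starts after A ends.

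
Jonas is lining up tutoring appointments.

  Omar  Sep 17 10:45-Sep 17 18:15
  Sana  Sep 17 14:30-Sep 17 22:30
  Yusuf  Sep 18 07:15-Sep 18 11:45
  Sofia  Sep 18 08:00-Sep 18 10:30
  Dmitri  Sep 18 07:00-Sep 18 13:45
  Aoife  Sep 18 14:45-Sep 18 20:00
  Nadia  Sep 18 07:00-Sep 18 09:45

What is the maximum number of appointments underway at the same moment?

4

Sweep the timeline, counting +1 at each start and −1 at each end (ends before starts at a tie):
Sep 17 10:45 start Omar → 1
Sep 17 14:30 start Sana → 2
Sep 17 18:15 end Omar → 1
Sep 17 22:30 end Sana → 0
Sep 18 07:00 start Dmitri → 1
Sep 18 07:00 start Nadia → 2
Sep 18 07:15 start Yusuf → 3
Sep 18 08:00 start Sofia → 4
Sep 18 09:45 end Nadia → 3
Sep 18 10:30 end Sofia → 2
Sep 18 11:45 end Yusuf → 1
Sep 18 13:45 end Dmitri → 0
Sep 18 14:45 start Aoife → 1
Sep 18 20:00 end Aoife → 0
Peak is 4, at Sep 18 08:00 (Dmitri, Nadia, Sofia, Yusuf).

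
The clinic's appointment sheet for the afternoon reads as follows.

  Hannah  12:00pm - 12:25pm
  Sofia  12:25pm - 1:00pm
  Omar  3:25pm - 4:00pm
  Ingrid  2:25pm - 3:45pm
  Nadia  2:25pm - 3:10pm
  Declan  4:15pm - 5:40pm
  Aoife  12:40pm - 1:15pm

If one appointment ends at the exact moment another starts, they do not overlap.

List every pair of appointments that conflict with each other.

Sorted by start: Hannah, Sofia, Aoife, Nadia, Ingrid, Omar, Declan.
Sofia starts exactly when Hannah ends (back-to-back, no overlap) — done with Hannah.
Aoife starts before Sofia ends → Sofia and Aoife overlap.
Nadia starts after Sofia ends — done with Sofia.
Nadia starts after Aoife ends — done with Aoife.
Ingrid starts before Nadia ends → Nadia and Ingrid overlap.
Omar starts after Nadia ends — done with Nadia.
Omar starts before Ingrid ends → Ingrid and Omar overlap.
Declan starts after Ingrid ends.
Declan starts after Omar ends.

Aoife & Sofia, Ingrid & Nadia, Ingrid & Omar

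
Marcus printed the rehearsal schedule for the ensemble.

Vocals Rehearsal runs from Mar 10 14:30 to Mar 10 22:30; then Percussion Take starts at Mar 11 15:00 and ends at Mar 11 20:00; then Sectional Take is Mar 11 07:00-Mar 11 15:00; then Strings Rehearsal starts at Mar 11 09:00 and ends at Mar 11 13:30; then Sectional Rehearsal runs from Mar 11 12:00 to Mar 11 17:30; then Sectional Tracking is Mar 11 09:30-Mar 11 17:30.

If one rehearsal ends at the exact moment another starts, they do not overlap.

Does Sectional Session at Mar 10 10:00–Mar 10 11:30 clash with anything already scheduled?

Vocals Rehearsal: starts Mar 10 14:30 at or after Sectional Session ends Mar 10 11:30 → clear.
Sectional Take: starts Mar 11 07:00 at or after Sectional Session ends Mar 10 11:30 → clear.
Strings Rehearsal: starts Mar 11 09:00 at or after Sectional Session ends Mar 10 11:30 → clear.
Sectional Tracking: starts Mar 11 09:30 at or after Sectional Session ends Mar 10 11:30 → clear.
Sectional Rehearsal: starts Mar 11 12:00 at or after Sectional Session ends Mar 10 11:30 → clear.
Percussion Take: starts Mar 11 15:00 at or after Sectional Session ends Mar 10 11:30 → clear.

No — it doesn't clash with anything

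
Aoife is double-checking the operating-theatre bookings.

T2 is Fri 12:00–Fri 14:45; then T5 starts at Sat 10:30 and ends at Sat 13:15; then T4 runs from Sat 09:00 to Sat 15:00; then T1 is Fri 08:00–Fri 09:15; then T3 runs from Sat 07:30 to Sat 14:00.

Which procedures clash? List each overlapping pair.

Check each pair: they overlap iff neither finishes before the other starts.
Sorted by start: T1, T2, T3, T4, T5.
T2 starts after T1 ends; T1 is clear from here.
T3 starts after T2 ends; T2 is clear from here.
T4 starts before T3 ends → T3 and T4 overlap.
T5 starts before T3 ends → T3 and T5 overlap.
T5 starts before T4 ends → T4 and T5 overlap.

T3 & T4, T3 & T5, T4 & T5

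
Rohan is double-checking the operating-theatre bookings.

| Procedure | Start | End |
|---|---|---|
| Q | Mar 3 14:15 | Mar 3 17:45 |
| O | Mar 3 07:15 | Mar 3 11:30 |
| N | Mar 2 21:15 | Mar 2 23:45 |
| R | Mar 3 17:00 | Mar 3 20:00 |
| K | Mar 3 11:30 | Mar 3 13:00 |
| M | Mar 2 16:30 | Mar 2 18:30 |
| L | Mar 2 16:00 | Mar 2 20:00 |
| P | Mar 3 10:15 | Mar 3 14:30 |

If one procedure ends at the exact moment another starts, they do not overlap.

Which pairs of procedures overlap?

K & P, L & M, O & P, P & Q, Q & R

Sorted by start: L, M, N, O, P, K, Q, R.
M starts before L ends → L and M overlap.
N starts after L ends — done with L.
N starts after M ends — done with M.
O starts after N ends — done with N.
P starts before O ends → O and P overlap.
K starts exactly when O ends (back-to-back, no overlap) — done with O.
K starts before P ends → P and K overlap.
Q starts before P ends → P and Q overlap.
R starts after P ends.
Q starts after K ends — done with K.
R starts before Q ends → Q and R overlap.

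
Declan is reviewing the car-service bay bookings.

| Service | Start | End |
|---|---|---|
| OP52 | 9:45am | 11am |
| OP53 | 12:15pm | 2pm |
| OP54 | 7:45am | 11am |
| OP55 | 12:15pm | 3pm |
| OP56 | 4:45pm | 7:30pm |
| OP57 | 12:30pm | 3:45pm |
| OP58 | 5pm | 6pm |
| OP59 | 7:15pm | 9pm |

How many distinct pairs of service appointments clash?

Check each pair: they overlap iff neither finishes before the other starts.
Sorted by start: OP54, OP52, OP53, OP55, OP57, OP56, OP58, OP59.
OP52 starts before OP54 ends → OP54 and OP52 overlap.
OP53 starts after OP54 ends, so nothing later overlaps OP54 either.
OP53 starts after OP52 ends, so nothing later overlaps OP52 either.
OP55 starts before OP53 ends → OP53 and OP55 overlap.
OP57 starts before OP53 ends → OP53 and OP57 overlap.
OP56 starts after OP53 ends, so nothing later overlaps OP53 either.
OP57 starts before OP55 ends → OP55 and OP57 overlap.
OP56 starts after OP55 ends, so nothing later overlaps OP55 either.
OP56 starts after OP57 ends, so nothing later overlaps OP57 either.
OP58 starts before OP56 ends → OP56 and OP58 overlap.
OP59 starts before OP56 ends → OP56 and OP59 overlap.
OP59 starts after OP58 ends.
Overlapping pairs: OP52 & OP54, OP53 & OP55, OP53 & OP57, OP55 & OP57, OP56 & OP58, OP56 & OP59 — 6 in total.

6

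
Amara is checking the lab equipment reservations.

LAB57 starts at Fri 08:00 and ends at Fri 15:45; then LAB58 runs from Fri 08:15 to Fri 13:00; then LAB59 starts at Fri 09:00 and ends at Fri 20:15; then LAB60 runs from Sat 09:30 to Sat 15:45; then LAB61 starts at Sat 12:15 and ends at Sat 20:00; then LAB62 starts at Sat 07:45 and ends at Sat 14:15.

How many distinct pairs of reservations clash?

6

Check each pair: they overlap iff neither finishes before the other starts.
Sorted by start: LAB57, LAB58, LAB59, LAB62, LAB60, LAB61.
LAB58 starts before LAB57 ends → LAB57 and LAB58 overlap.
LAB59 starts before LAB57 ends → LAB57 and LAB59 overlap.
LAB62 starts after LAB57 ends; LAB57 is clear from here.
LAB59 starts before LAB58 ends → LAB58 and LAB59 overlap.
LAB62 starts after LAB58 ends; LAB58 is clear from here.
LAB62 starts after LAB59 ends; LAB59 is clear from here.
LAB60 starts before LAB62 ends → LAB62 and LAB60 overlap.
LAB61 starts before LAB62 ends → LAB62 and LAB61 overlap.
LAB61 starts before LAB60 ends → LAB60 and LAB61 overlap.
Overlapping pairs: LAB57 & LAB58, LAB57 & LAB59, LAB58 & LAB59, LAB60 & LAB61, LAB60 & LAB62, LAB61 & LAB62 — 6 in total.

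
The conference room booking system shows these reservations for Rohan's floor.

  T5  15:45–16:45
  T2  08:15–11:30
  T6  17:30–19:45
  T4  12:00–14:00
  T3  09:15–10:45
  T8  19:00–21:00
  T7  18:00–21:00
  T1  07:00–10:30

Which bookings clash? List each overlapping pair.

Two intervals overlap when each starts before the other ends.
Sorted by start: T1, T2, T3, T4, T5, T6, T7, T8.
T2 starts before T1 ends → T1 and T2 overlap.
T3 starts before T1 ends → T1 and T3 overlap.
T4 starts after T1 ends, so nothing later overlaps T1 either.
T3 starts before T2 ends → T2 and T3 overlap.
T4 starts after T2 ends, so nothing later overlaps T2 either.
T4 starts after T3 ends, so nothing later overlaps T3 either.
T5 starts after T4 ends, so nothing later overlaps T4 either.
T6 starts after T5 ends, so nothing later overlaps T5 either.
T7 starts before T6 ends → T6 and T7 overlap.
T8 starts before T6 ends → T6 and T8 overlap.
T8 starts before T7 ends → T7 and T8 overlap.

T1 & T2, T1 & T3, T2 & T3, T6 & T7, T6 & T8, T7 & T8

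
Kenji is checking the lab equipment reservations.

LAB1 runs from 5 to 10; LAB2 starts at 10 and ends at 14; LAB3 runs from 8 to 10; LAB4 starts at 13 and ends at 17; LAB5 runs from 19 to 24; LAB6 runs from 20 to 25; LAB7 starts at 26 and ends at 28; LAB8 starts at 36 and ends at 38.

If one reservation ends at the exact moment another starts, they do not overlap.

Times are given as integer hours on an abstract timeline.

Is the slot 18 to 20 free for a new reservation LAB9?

LAB1: ends 10 at or before LAB9 starts 18 → clear.
LAB3: ends 10 at or before LAB9 starts 18 → clear.
LAB2: ends 14 at or before LAB9 starts 18 → clear.
LAB4: ends 17 at or before LAB9 starts 18 → clear.
LAB5: starts 19 before LAB9 ends 20, and ends 24 after LAB9 starts 18 → overlap.
LAB6: starts 20 at or after LAB9 ends 20 → clear.
LAB7: starts 26 at or after LAB9 ends 20 → clear.
LAB8: starts 36 at or after LAB9 ends 20 → clear.
LAB9 overlaps LAB5.

No — it overlaps LAB5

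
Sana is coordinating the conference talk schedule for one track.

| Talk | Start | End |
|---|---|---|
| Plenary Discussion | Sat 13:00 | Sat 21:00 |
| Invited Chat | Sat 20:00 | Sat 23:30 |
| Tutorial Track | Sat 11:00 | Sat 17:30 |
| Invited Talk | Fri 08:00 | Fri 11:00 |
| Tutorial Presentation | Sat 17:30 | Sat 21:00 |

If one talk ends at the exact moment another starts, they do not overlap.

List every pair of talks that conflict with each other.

Sorted by start: Invited Talk, Tutorial Track, Plenary Discussion, Tutorial Presentation, Invited Chat.
Tutorial Track starts after Invited Talk ends; Invited Talk is clear from here.
Plenary Discussion starts before Tutorial Track ends → Tutorial Track and Plenary Discussion overlap.
Tutorial Presentation starts exactly when Tutorial Track ends (back-to-back, no overlap); Tutorial Track is clear from here.
Tutorial Presentation starts before Plenary Discussion ends → Plenary Discussion and Tutorial Presentation overlap.
Invited Chat starts before Plenary Discussion ends → Plenary Discussion and Invited Chat overlap.
Invited Chat starts before Tutorial Presentation ends → Tutorial Presentation and Invited Chat overlap.

Invited Chat & Plenary Discussion, Invited Chat & Tutorial Presentation, Plenary Discussion & Tutorial Presentation, Plenary Discussion & Tutorial Track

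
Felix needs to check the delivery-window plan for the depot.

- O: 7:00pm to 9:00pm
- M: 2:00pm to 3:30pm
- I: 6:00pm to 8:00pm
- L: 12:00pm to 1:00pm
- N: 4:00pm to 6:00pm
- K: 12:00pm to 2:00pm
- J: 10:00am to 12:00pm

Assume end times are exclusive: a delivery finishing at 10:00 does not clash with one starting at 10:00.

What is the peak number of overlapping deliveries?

2

Sort all start/end points and keep a running count:
10:00am start J → 1
12:00pm end J → 0
12:00pm start K → 1
12:00pm start L → 2
1:00pm end L → 1
2:00pm end K → 0
2:00pm start M → 1
3:30pm end M → 0
4:00pm start N → 1
6:00pm end N → 0
6:00pm start I → 1
7:00pm start O → 2
8:00pm end I → 1
9:00pm end O → 0
Peak is 2, at 12:00pm (K, L).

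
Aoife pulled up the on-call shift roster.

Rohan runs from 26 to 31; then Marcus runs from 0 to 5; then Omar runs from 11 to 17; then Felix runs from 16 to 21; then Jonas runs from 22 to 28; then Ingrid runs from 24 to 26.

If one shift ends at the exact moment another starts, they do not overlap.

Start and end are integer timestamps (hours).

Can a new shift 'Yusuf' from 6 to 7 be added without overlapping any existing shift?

Yes — the slot is free

Marcus: ends 5 at or before Yusuf starts 6 → clear.
Omar: starts 11 at or after Yusuf ends 7 → clear.
Felix: starts 16 at or after Yusuf ends 7 → clear.
Jonas: starts 22 at or after Yusuf ends 7 → clear.
Ingrid: starts 24 at or after Yusuf ends 7 → clear.
Rohan: starts 26 at or after Yusuf ends 7 → clear.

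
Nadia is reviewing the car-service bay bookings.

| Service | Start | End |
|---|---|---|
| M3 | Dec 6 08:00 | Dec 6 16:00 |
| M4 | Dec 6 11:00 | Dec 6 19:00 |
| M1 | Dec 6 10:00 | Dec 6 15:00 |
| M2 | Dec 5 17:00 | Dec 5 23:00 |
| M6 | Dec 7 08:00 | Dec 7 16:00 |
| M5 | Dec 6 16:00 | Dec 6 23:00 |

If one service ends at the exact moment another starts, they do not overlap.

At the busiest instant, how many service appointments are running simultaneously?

3

Sweep the timeline, counting +1 at each start and −1 at each end (ends before starts at a tie):
Dec 5 17:00 start M2 → 1
Dec 5 23:00 end M2 → 0
Dec 6 08:00 start M3 → 1
Dec 6 10:00 start M1 → 2
Dec 6 11:00 start M4 → 3
Dec 6 15:00 end M1 → 2
Dec 6 16:00 end M3 → 1
Dec 6 16:00 start M5 → 2
Dec 6 19:00 end M4 → 1
Dec 6 23:00 end M5 → 0
Dec 7 08:00 start M6 → 1
Dec 7 16:00 end M6 → 0
Peak is 3, at Dec 6 11:00 (M1, M3, M4).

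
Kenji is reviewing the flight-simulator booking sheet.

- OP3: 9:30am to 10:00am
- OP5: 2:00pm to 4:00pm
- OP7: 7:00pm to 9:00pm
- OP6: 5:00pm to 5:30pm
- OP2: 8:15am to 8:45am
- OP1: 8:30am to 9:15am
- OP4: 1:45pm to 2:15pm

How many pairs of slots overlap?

Two intervals overlap when each starts before the other ends.
Sorted by start: OP2, OP1, OP3, OP4, OP5, OP6, OP7.
OP1 starts before OP2 ends → OP2 and OP1 overlap.
OP3 starts after OP2 ends; OP2 is clear from here.
OP3 starts after OP1 ends; OP1 is clear from here.
OP4 starts after OP3 ends; OP3 is clear from here.
OP5 starts before OP4 ends → OP4 and OP5 overlap.
OP6 starts after OP4 ends; OP4 is clear from here.
OP6 starts after OP5 ends; OP5 is clear from here.
OP7 starts after OP6 ends.
Overlapping pairs: OP1 & OP2, OP4 & OP5 — 2 in total.

2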